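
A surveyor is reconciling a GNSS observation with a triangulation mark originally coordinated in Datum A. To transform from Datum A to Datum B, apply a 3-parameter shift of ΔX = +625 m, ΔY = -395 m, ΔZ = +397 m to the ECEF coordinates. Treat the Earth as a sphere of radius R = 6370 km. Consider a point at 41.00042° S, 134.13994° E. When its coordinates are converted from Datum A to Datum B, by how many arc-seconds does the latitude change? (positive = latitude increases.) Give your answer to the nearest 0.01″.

Δφ = -5.57″

sin φ = -0.656065, cos φ = 0.754705, sin λ = 0.717641, cos λ = -0.696413.
North component: ΔN = −sin φ cos λ·ΔX − sin φ sin λ·ΔY + cos φ·ΔZ = −(-0.656065)(-0.696413)(625) − (-0.656065)(0.717641)(-395) + (0.754705)(397) = -171.91 m.
1° of latitude spans πR/180 = 111177 m, so Δφ = -171.91 / 111177 × 3600 = -5.567″.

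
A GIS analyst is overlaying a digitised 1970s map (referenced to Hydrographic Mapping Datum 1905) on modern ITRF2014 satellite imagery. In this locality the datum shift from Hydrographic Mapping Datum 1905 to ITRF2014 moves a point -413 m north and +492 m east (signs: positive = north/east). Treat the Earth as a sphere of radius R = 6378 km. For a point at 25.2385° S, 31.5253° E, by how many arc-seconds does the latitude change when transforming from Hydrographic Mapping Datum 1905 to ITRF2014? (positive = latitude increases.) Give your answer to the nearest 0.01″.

On a sphere of radius R, 1 rad of latitude = R, so Δφ = ΔN / R = -413.0 / 6378000 = -6.4754e-05 rad = -13.356″.

Δφ = -13.36″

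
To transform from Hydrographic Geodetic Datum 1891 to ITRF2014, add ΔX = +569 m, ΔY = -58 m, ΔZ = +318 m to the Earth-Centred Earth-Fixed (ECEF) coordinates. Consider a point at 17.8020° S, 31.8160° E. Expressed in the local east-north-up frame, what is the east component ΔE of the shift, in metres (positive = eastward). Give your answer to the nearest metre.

At φ = -17.8020°, λ = 31.8160°: sin φ = -0.305729, cos φ = 0.952119, sin λ = 0.527193, cos λ = 0.849746.
ΔE = −sin λ·ΔX + cos λ·ΔY = −(0.527193)·(569) + (0.849746)·(-58) = -349.26 m.

ΔE = -349 m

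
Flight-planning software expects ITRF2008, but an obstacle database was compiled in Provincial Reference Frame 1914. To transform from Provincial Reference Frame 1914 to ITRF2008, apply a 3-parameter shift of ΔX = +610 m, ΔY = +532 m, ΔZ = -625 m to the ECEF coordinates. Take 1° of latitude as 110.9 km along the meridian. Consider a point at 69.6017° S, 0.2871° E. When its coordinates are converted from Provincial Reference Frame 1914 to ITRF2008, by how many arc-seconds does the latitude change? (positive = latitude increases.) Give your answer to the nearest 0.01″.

sin φ = -0.937292, cos φ = 0.348544, sin λ = 0.005011, cos λ = 0.999987.
North component: ΔN = −sin φ cos λ·ΔX − sin φ sin λ·ΔY + cos φ·ΔZ = −(-0.937292)(0.999987)(610) − (-0.937292)(0.005011)(532) + (0.348544)(-625) = 356.40 m.
1° of latitude spans 110900 m, so Δφ = 356.40 / 110900 × 3600 = 11.569″.

Δφ = 11.57″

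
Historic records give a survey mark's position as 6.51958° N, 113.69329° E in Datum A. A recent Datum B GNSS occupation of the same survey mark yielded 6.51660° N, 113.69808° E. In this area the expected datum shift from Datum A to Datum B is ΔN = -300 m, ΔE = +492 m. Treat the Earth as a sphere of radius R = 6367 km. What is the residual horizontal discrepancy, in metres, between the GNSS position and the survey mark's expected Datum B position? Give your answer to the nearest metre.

48 m

Observed coordinate differences: Δφ = -0.00298°, Δλ = +0.00479°.
Converting to metres (1° lat = 111125 m, cos φ = 0.993533): observed ΔN = -331.2 m, observed ΔE = 528.8 m.
Subtracting the expected shift leaves a residual of -331.2 − (-300) = -31.2 m north and 528.8 − (492) = 36.8 m east.
Residual distance = √((-31.2)² + 36.8²) = 48.3 m.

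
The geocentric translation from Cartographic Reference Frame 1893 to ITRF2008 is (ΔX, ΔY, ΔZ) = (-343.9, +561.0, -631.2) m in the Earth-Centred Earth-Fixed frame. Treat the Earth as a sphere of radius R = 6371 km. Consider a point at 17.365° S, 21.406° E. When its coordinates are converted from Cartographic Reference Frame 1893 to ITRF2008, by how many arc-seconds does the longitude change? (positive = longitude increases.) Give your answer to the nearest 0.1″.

Δλ = 22.0″

sin φ = -0.298458, cos φ = 0.954423, sin λ = 0.364974, cos λ = 0.931018.
East component: ΔE = −sin λ·ΔX + cos λ·ΔY = −(0.364974)(-343.9) + (0.931018)(561.0) = 647.82 m.
1° of latitude spans πR/180 = 111195 m; at latitude φ, 1° of longitude spans that × cos φ = 106127.0 m, so Δλ = 647.82 / 106127.0 × 3600 = 21.975″.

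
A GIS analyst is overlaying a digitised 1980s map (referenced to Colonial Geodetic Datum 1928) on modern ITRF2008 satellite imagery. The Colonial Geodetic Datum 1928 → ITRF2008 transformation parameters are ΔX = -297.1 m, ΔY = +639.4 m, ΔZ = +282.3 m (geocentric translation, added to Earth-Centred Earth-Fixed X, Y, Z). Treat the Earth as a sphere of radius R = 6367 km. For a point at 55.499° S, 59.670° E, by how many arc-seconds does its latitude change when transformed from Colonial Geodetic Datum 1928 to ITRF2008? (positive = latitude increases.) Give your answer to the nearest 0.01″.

sin φ = -0.824116, cos φ = 0.566421, sin λ = 0.863131, cos λ = 0.504980.
North component: ΔN = −sin φ cos λ·ΔX − sin φ sin λ·ΔY + cos φ·ΔZ = −(-0.824116)(0.504980)(-297.1) − (-0.824116)(0.863131)(639.4) + (0.566421)(282.3) = 491.08 m.
1° of latitude spans πR/180 = 111125 m, so Δφ = 491.08 / 111125 × 3600 = 15.909″.

Δφ = 15.91″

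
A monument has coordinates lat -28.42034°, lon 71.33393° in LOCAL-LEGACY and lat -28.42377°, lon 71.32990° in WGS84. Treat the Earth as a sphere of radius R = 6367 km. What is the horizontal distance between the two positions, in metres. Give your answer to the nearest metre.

Δφ = -28.42377° − -28.42034° = -0.00343°; Δλ = 71.32990° − 71.33393° = -0.00403°.
1° along a meridian = πR/180 = 111125 m.
ΔN = Δφ × 111125 = -381.2 m; ΔE = Δλ × 111125 × cos(-28.42034°) = -0.00403 × 111125 × 0.879480 = -393.9 m.
Distance = √(ΔE² + ΔN²) = √((-393.9)² + (-381.2)²) = 548.1 m.

548 m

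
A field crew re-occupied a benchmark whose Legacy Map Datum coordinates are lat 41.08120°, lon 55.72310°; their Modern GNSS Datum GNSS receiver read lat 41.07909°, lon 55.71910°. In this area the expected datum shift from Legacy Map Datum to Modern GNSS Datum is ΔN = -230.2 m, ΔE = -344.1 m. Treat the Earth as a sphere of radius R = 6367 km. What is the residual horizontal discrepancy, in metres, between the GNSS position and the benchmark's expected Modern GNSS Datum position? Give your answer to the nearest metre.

10 m

Observed coordinate differences: Δφ = -0.00211°, Δλ = -0.00400°.
Converting to metres (1° lat = 111125 m, cos φ = 0.753779): observed ΔN = -234.5 m, observed ΔE = -335.1 m.
Subtracting the expected shift leaves a residual of -234.5 − (-230.2) = -4.3 m north and -335.1 − (-344.1) = 9.0 m east.
Residual distance = √((-4.3)² + 9.0²) = 10.0 m.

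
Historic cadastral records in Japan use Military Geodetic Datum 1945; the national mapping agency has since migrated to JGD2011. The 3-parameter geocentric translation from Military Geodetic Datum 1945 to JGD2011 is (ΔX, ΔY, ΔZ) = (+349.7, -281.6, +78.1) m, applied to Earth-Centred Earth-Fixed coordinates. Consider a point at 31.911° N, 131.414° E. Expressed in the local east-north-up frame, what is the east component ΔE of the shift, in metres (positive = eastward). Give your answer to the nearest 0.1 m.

ΔE = -76.0 m

The local east axis at (φ, λ) is (−sin λ, cos λ, 0), so ΔE = −sin(131.414°)·349.7 + cos(131.414°)·(-281.6) = -75.98 m.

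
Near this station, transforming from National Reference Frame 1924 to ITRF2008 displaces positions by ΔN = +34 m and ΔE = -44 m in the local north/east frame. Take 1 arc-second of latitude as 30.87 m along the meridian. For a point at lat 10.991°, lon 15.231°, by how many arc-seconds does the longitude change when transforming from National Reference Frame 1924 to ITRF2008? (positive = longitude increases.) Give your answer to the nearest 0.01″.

Δλ = -1.45″

At latitude 10.991°, cos φ = 0.981657.
1″ of longitude at this latitude = 30.87 × cos φ = 30.3038 m, so Δλ = -44.0 / 30.3038 = -1.452″.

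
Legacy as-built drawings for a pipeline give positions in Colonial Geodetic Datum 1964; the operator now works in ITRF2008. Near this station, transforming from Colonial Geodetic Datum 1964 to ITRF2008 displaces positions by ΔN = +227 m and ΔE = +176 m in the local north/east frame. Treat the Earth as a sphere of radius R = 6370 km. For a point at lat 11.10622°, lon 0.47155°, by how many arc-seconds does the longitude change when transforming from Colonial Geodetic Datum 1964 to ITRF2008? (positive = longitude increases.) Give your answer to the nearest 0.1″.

Δλ = 5.8″

At latitude 11.10622°, cos φ = 0.981272.
One radian of longitude at latitude φ spans R cos φ, so Δλ = ΔE / (R cos φ) = 176.0 / (6370000 × 0.981272) = 2.8157e-05 rad = 5.808″.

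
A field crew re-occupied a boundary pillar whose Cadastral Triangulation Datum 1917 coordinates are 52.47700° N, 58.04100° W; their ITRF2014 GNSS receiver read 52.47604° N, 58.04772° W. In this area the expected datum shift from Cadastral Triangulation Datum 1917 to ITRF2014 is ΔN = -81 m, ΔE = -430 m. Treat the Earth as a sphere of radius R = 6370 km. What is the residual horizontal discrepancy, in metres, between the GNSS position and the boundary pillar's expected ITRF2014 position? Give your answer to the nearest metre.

36 m

Observed coordinate differences: Δφ = -0.00096°, Δλ = -0.00672°.
Converting to metres (1° lat = 111177 m, cos φ = 0.609080): observed ΔN = -106.7 m, observed ΔE = -455.1 m.
Subtracting the expected shift leaves a residual of -106.7 − (-81) = -25.7 m north and -455.1 − (-430) = -25.1 m east.
Residual distance = √((-25.7)² + (-25.1)²) = 35.9 m.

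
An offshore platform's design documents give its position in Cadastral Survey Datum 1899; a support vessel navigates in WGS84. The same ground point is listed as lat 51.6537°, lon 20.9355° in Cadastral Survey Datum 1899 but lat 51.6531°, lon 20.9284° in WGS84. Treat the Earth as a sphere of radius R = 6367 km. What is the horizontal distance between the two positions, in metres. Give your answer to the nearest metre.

494 m

Δφ = 51.6531° − 51.6537° = -0.0006°; Δλ = 20.9284° − 20.9355° = -0.0071°.
1° along a meridian = πR/180 = 111125 m.
ΔN = Δφ × 111125 = -66.7 m; ΔE = Δλ × 111125 × cos(51.6537°) = -0.0071 × 111125 × 0.620413 = -489.5 m.
Distance = √(ΔE² + ΔN²) = √((-489.5)² + (-66.7)²) = 494.0 m.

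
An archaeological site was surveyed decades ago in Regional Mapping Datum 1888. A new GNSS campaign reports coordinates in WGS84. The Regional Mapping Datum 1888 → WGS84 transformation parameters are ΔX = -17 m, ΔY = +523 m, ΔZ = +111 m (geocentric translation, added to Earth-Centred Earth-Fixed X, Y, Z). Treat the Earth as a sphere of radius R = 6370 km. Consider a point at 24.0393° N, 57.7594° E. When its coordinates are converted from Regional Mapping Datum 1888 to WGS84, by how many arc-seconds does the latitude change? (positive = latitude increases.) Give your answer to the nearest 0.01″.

Δφ = -2.43″

sin φ = 0.407363, cos φ = 0.913266, sin λ = 0.845815, cos λ = 0.533476.
North component: ΔN = −sin φ cos λ·ΔX − sin φ sin λ·ΔY + cos φ·ΔZ = −(0.407363)(0.533476)(-17) − (0.407363)(0.845815)(523) + (0.913266)(111) = -75.13 m.
1° of latitude spans πR/180 = 111177 m, so Δφ = -75.13 / 111177 × 3600 = -2.433″.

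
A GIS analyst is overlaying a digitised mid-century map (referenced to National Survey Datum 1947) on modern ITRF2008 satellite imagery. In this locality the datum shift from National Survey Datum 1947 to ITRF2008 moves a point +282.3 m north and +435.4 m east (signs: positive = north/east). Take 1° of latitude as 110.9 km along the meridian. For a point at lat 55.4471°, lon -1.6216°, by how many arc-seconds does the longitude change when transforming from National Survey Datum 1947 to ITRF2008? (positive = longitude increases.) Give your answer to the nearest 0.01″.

Δλ = 24.92″

At latitude 55.4471°, cos φ = 0.567167.
1° of longitude at this latitude = 110.9 × cos φ = 62.90 km, so Δλ = 435.4 / 62898.8 = 0.0069222° = 24.920″.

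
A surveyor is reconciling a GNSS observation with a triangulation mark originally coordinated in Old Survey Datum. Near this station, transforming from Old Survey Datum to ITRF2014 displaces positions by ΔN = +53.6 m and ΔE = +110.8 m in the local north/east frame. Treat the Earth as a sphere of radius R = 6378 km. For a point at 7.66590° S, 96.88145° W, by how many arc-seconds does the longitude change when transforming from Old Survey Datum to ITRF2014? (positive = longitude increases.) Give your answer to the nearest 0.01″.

Δλ = 3.62″

At latitude -7.66590°, cos φ = 0.991063.
One radian of longitude at latitude φ spans R cos φ, so Δλ = ΔE / (R cos φ) = 110.8 / (6378000 × 0.991063) = 1.7529e-05 rad = 3.616″.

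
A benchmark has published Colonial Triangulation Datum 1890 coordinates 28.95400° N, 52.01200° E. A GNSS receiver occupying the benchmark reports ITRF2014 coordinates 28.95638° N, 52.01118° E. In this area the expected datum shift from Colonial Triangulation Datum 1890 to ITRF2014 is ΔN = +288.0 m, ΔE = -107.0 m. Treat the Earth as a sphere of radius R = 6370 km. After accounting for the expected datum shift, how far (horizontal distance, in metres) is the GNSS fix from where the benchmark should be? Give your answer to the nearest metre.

Observed coordinate differences: Δφ = +0.00238°, Δλ = -0.00082°.
Converting to metres (1° lat = 111177 m, cos φ = 0.875009): observed ΔN = 264.6 m, observed ΔE = -79.8 m.
Subtracting the expected shift leaves a residual of 264.6 − (288.0) = -23.4 m north and -79.8 − (-107.0) = 27.2 m east.
Residual distance = √((-23.4)² + 27.2²) = 35.9 m.

36 m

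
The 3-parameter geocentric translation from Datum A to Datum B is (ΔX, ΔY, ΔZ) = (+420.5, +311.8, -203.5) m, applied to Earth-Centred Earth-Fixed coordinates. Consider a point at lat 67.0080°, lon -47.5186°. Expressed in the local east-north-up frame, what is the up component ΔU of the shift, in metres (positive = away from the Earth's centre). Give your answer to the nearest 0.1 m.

ΔU = -166.2 m

The local up (radial) axis is (cos φ cos λ, cos φ sin λ, sin φ), giving ΔU = 110.925 − 89.820 − 187.334 = -166.23 m.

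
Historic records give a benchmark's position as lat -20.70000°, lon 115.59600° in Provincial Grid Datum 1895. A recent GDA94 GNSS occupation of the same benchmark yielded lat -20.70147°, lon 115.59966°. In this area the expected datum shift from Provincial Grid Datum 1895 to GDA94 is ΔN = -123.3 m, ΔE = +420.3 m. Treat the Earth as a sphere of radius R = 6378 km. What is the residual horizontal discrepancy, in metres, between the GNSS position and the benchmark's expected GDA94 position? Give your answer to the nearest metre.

Observed coordinate differences: Δφ = -0.00147°, Δλ = +0.00366°.
Converting to metres (1° lat = 111317 m, cos φ = 0.935444): observed ΔN = -163.6 m, observed ΔE = 381.1 m.
Subtracting the expected shift leaves a residual of -163.6 − (-123.3) = -40.3 m north and 381.1 − (420.3) = -39.2 m east.
Residual distance = √((-40.3)² + (-39.2)²) = 56.2 m.

56 m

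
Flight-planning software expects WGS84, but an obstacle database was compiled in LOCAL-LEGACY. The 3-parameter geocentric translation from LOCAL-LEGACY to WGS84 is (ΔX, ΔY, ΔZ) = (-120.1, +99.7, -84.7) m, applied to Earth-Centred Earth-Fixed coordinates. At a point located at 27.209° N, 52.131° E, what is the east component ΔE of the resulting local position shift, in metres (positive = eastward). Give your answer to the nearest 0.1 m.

The local east axis at (φ, λ) is (−sin λ, cos λ, 0), so ΔE = −sin(52.131°)·(-120.1) + cos(52.131°)·99.7 = 156.01 m.

ΔE = 156.0 m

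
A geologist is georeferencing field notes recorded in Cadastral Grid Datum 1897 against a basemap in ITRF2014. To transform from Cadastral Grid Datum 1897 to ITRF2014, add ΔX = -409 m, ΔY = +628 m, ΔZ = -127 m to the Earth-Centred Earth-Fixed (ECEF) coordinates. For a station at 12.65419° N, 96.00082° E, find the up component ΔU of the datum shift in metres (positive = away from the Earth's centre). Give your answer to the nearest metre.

ΔU = 623 m

The local up (radial) axis is (cos φ cos λ, cos φ sin λ, sin φ), giving ΔU = 41.719 + 609.388 − 27.821 = 623.29 m.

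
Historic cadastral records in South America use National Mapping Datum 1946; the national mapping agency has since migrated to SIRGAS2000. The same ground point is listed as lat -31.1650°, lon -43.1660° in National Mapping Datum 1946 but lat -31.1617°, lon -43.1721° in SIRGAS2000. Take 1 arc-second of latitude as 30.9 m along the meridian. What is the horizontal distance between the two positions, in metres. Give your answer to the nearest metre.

Δφ = -31.1617° − -31.1650° = +0.0033°; Δλ = -43.1721° − -43.1660° = -0.0061°.
1° of latitude = 3600 × 30.90 = 111240 m.
ΔN = Δφ × 111240 = 367.1 m; ΔE = Δλ × 111240 × cos(-31.1650°) = -0.0061 × 111240 × 0.855681 = -580.6 m.
Distance = √(ΔE² + ΔN²) = √((-580.6)² + 367.1²) = 686.9 m.

687 m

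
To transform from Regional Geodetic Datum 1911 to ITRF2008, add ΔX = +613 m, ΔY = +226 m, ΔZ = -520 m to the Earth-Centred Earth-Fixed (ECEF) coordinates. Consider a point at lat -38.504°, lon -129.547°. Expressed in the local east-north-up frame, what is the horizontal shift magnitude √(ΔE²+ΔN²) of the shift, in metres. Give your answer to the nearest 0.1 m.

At φ = -38.504°, λ = -129.547°: sin φ = -0.622569, cos φ = 0.782565, sin λ = -0.771103, cos λ = -0.636711.
ΔE = −sin λ·ΔX + cos λ·ΔY = −(-0.771103)·(613) + (-0.636711)·(226) = 328.79 m.
ΔN = −sin φ cos λ·ΔX − sin φ sin λ·ΔY + cos φ·ΔZ = −(-0.622569)(-0.636711)(613) − (-0.622569)(-0.771103)(226) + (0.782565)(-520) = -758.42 m.
Horizontal magnitude = √(ΔE² + ΔN²) = √(328.79² + (-758.42)²) = 826.62 m.

826.6 m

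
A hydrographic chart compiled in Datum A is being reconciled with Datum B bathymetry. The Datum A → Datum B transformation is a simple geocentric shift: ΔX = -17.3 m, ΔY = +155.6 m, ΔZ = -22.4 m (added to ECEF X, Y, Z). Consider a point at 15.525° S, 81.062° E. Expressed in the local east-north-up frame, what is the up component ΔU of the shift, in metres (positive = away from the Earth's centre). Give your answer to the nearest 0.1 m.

At φ = -15.525°, λ = 81.062°: sin φ = -0.267659, cos φ = 0.963514, sin λ = 0.987857, cos λ = 0.155366.
ΔU = cos φ cos λ·ΔX + cos φ sin λ·ΔY + sin φ·ΔZ = (0.963514)(0.155366)(-17.3) + (0.963514)(0.987857)(155.6) + (-0.267659)(-22.4) = 151.51 m.

ΔU = 151.5 m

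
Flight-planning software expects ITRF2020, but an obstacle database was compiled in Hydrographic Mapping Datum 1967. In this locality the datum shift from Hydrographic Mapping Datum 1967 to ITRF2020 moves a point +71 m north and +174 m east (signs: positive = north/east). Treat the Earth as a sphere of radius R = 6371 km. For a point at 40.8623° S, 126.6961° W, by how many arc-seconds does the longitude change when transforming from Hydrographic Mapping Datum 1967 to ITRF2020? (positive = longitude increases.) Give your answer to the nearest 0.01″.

At latitude -40.8623°, cos φ = 0.756284.
One radian of longitude at latitude φ spans R cos φ, so Δλ = ΔE / (R cos φ) = 174.0 / (6371000 × 0.756284) = 3.6112e-05 rad = 7.449″.

Δλ = 7.45″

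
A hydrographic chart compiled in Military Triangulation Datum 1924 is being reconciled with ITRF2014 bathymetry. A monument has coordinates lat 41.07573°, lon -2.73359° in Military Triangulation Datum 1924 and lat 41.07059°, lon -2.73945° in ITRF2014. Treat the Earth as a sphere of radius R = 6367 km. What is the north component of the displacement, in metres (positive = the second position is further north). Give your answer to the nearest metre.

Δφ = 41.07059° − 41.07573° = -0.00514°; Δλ = -2.73945° − -2.73359° = -0.00586°.
1° along a meridian = πR/180 = 111125 m.
ΔN = Δφ × 111125 = -571.2 m; ΔE = Δλ × 111125 × cos(41.07573°) = -0.00586 × 111125 × 0.753842 = -490.9 m.

ΔN = -571 m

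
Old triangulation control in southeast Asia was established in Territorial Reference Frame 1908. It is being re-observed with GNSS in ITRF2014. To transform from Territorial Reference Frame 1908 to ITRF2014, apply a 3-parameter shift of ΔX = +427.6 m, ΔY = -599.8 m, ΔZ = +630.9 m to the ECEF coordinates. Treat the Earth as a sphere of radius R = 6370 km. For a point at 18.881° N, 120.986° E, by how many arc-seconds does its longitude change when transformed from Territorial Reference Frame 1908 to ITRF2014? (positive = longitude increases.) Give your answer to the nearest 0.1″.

sin φ = 0.323604, cos φ = 0.946193, sin λ = 0.857293, cos λ = -0.514829.
East component: ΔE = −sin λ·ΔX + cos λ·ΔY = −(0.857293)(427.6) + (-0.514829)(-599.8) = -57.78 m.
1° of latitude spans πR/180 = 111177 m; at latitude φ, 1° of longitude spans that × cos φ = 105195.3 m, so Δλ = -57.78 / 105195.3 × 3600 = -1.977″.

Δλ = -2.0″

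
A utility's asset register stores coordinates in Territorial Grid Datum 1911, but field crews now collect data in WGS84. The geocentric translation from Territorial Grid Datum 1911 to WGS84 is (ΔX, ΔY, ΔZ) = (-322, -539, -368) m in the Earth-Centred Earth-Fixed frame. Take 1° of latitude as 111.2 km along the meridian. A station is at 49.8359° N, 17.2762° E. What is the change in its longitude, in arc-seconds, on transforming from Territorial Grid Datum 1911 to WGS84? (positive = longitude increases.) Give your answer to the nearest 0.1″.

sin φ = 0.764200, cos φ = 0.644979, sin λ = 0.296978, cos λ = 0.954884.
East component: ΔE = −sin λ·ΔX + cos λ·ΔY = −(0.296978)(-322) + (0.954884)(-539) = -419.06 m.
1° of latitude spans 111200 m; at latitude φ, 1° of longitude spans that × cos φ = 71721.7 m, so Δλ = -419.06 / 71721.7 × 3600 = -21.034″.

Δλ = -21.0″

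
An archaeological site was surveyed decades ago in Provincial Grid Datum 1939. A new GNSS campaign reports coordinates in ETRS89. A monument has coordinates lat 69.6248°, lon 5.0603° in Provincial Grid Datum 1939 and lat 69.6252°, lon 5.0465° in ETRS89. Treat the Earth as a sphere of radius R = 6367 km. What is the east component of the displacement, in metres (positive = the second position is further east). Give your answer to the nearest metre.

Δφ = 69.6252° − 69.6248° = +0.0004°; Δλ = 5.0465° − 5.0603° = -0.0138°.
1° along a meridian = πR/180 = 111125 m.
ΔN = Δφ × 111125 = 44.5 m; ΔE = Δλ × 111125 × cos(69.6248°) = -0.0138 × 111125 × 0.348166 = -533.9 m.

ΔE = -534 m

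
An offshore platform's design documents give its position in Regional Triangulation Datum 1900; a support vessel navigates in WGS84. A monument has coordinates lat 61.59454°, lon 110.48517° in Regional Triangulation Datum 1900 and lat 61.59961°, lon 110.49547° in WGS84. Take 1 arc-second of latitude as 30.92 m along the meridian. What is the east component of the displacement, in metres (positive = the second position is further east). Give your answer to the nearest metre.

ΔE = 545 m

Δφ = 61.59961° − 61.59454° = +0.00507°; Δλ = 110.49547° − 110.48517° = +0.01030°.
1° of latitude = 3600 × 30.92 = 111312 m.
ΔN = Δφ × 111312 = 564.4 m; ΔE = Δλ × 111312 × cos(61.59454°) = +0.01030 × 111312 × 0.475708 = 545.4 m.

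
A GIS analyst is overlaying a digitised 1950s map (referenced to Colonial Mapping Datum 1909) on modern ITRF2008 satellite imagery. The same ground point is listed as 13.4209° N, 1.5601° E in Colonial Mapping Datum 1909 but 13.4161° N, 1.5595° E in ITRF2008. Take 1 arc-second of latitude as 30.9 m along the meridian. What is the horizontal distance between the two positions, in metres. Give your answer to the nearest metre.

538 m

Δφ = 13.4161° − 13.4209° = -0.0048°; Δλ = 1.5595° − 1.5601° = -0.0006°.
1° of latitude = 3600 × 30.90 = 111240 m.
ΔN = Δφ × 111240 = -534.0 m; ΔE = Δλ × 111240 × cos(13.4209°) = -0.0006 × 111240 × 0.972691 = -64.9 m.
Distance = √(ΔE² + ΔN²) = √((-64.9)² + (-534.0)²) = 537.9 m.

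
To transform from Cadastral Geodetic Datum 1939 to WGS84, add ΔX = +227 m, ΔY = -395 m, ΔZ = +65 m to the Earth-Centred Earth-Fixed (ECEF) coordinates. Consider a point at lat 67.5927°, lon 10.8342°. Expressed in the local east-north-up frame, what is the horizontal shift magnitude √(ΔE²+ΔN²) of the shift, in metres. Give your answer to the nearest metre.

The local east axis at (φ, λ) is (−sin λ, cos λ, 0), so ΔE = −sin(10.8342°)·227 + cos(10.8342°)·(-395) = -430.63 m.
The local north axis is (−sin φ cos λ, −sin φ sin λ, cos φ), giving ΔN = -206.120 + 68.641 + 24.777 = -112.70 m.
Horizontal magnitude = √(ΔE² + ΔN²) = √((-430.63)² + (-112.70)²) = 445.13 m.

445 m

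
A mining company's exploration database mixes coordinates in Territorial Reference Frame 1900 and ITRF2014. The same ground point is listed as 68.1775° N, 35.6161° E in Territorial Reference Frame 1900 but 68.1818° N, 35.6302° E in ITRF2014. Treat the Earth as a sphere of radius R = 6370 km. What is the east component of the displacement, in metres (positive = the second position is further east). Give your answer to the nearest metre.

Δφ = 68.1818° − 68.1775° = +0.0043°; Δλ = 35.6302° − 35.6161° = +0.0141°.
1° along a meridian = πR/180 = 111177 m.
ΔN = Δφ × 111177 = 478.1 m; ΔE = Δλ × 111177 × cos(68.1775°) = +0.0141 × 111177 × 0.371732 = 582.7 m.

ΔE = 583 m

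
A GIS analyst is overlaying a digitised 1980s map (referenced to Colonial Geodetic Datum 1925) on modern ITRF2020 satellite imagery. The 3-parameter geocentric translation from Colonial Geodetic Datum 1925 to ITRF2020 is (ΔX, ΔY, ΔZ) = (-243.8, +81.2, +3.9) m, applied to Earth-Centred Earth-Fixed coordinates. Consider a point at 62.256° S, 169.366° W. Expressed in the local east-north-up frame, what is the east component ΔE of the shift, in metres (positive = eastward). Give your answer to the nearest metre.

ΔE = -125 m

At φ = -62.256°, λ = -169.366°: sin φ = -0.885036, cos φ = 0.465522, sin λ = -0.184535, cos λ = -0.982826.
ΔE = −sin λ·ΔX + cos λ·ΔY = −(-0.184535)·(-243.8) + (-0.982826)·(81.2) = -124.80 m.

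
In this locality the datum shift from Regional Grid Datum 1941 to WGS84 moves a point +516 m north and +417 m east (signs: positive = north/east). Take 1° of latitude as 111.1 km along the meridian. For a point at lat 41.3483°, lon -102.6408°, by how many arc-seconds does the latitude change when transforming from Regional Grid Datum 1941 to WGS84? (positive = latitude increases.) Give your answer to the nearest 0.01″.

1° of latitude = 111.1 km, so Δφ = 516.0 / 111100 = 0.0046445° = 16.720″.

Δφ = 16.72″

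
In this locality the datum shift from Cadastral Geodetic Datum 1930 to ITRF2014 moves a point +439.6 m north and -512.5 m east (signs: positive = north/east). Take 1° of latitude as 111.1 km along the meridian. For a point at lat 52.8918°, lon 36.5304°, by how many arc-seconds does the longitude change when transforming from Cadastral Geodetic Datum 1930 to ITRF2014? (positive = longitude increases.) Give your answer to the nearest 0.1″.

Δλ = -27.5″

At latitude 52.8918°, cos φ = 0.603322.
1° of longitude at this latitude = 111.1 × cos φ = 67.03 km, so Δλ = -512.5 / 67029.1 = -0.0076459° = -27.525″.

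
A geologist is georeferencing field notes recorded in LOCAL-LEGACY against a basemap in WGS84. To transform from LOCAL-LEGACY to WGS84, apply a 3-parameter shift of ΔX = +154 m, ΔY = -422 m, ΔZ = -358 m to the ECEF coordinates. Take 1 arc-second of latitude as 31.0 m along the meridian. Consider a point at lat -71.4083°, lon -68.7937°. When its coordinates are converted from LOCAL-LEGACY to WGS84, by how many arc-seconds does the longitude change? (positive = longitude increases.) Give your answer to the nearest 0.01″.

Δλ = -0.92″

sin φ = -0.947815, cos φ = 0.318822, sin λ = -0.932284, cos λ = 0.361727.
East component: ΔE = −sin λ·ΔX + cos λ·ΔY = −(-0.932284)(154) + (0.361727)(-422) = -9.08 m.
1° of latitude spans 3600 × 31.00 = 111600 m; at latitude φ, 1° of longitude spans that × cos φ = 35580.5 m, so Δλ = -9.08 / 35580.5 × 3600 = -0.918″.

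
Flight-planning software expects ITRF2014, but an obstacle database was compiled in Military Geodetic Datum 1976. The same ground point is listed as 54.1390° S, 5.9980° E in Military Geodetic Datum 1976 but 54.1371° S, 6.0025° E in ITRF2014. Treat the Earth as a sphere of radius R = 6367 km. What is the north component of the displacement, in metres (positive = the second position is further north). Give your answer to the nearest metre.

ΔN = 211 m

Δφ = -54.1371° − -54.1390° = +0.0019°; Δλ = 6.0025° − 5.9980° = +0.0045°.
1° along a meridian = πR/180 = 111125 m.
ΔN = Δφ × 111125 = 211.1 m; ΔE = Δλ × 111125 × cos(-54.1390°) = +0.0045 × 111125 × 0.585821 = 292.9 m.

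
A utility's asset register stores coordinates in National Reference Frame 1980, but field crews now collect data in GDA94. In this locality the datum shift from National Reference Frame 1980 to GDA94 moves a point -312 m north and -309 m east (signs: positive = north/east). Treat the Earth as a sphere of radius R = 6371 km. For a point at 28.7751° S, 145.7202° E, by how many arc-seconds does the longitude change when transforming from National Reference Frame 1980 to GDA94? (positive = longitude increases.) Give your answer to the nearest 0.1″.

Δλ = -11.4″

At latitude -28.7751°, cos φ = 0.876516.
One radian of longitude at latitude φ spans R cos φ, so Δλ = ΔE / (R cos φ) = -309.0 / (6371000 × 0.876516) = -5.5334e-05 rad = -11.413″.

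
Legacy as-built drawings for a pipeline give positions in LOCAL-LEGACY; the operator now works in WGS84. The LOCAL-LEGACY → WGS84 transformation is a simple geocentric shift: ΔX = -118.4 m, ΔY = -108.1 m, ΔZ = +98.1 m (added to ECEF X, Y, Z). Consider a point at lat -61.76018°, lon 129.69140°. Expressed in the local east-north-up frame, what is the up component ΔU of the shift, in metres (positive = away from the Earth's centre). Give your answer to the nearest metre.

The local up (radial) axis is (cos φ cos λ, cos φ sin λ, sin φ), giving ΔU = 35.779 − 39.359 − 86.424 = -90.00 m.

ΔU = -90 m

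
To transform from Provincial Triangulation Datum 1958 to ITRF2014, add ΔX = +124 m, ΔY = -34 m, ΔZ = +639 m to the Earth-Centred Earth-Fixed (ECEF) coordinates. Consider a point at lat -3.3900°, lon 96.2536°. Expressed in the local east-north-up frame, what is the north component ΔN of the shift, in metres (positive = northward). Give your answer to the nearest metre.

ΔN = 635 m

At φ = -3.3900°, λ = 96.2536°: sin φ = -0.059132, cos φ = 0.998250, sin λ = 0.994049, cos λ = -0.108929.
ΔN = −sin φ cos λ·ΔX − sin φ sin λ·ΔY + cos φ·ΔZ = −(-0.059132)(-0.108929)(124) − (-0.059132)(0.994049)(-34) + (0.998250)(639) = 635.08 m.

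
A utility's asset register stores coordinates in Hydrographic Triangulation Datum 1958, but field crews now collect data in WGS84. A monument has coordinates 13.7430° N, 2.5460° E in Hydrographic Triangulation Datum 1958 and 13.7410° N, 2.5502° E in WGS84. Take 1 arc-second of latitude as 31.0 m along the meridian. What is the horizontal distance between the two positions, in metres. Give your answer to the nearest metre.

507 m

Δφ = 13.7410° − 13.7430° = -0.0020°; Δλ = 2.5502° − 2.5460° = +0.0042°.
1° of latitude = 3600 × 31.00 = 111600 m.
ΔN = Δφ × 111600 = -223.2 m; ΔE = Δλ × 111600 × cos(13.7430°) = +0.0042 × 111600 × 0.971371 = 455.3 m.
Distance = √(ΔE² + ΔN²) = √(455.3² + (-223.2)²) = 507.1 m.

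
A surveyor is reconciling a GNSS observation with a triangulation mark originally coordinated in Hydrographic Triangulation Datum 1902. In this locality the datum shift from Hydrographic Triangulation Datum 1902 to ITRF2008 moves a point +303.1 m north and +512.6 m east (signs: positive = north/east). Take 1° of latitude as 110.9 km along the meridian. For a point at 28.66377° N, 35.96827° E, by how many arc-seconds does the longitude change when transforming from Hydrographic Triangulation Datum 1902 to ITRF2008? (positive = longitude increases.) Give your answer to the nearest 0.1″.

Δλ = 19.0″

At latitude 28.66377°, cos φ = 0.877450.
1° of longitude at this latitude = 110.9 × cos φ = 97.31 km, so Δλ = 512.6 / 97309.2 = 0.0052677° = 18.964″.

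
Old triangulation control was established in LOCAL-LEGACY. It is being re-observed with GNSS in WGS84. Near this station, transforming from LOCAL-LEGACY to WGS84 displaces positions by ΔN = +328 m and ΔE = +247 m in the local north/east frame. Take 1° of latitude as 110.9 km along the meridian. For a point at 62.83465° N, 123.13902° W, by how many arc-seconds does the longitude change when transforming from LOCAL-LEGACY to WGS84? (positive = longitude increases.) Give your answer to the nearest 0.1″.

Δλ = 17.6″

At latitude 62.83465°, cos φ = 0.456560.
1° of longitude at this latitude = 110.9 × cos φ = 50.63 km, so Δλ = 247.0 / 50632.5 = 0.0048783° = 17.562″.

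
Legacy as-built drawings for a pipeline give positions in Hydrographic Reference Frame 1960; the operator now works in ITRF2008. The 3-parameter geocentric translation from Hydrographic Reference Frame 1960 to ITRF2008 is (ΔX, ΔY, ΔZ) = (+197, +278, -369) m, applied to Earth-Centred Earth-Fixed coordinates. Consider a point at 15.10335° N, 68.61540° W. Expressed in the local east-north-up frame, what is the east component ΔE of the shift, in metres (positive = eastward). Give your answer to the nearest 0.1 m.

ΔE = 284.8 m

At φ = 15.10335°, λ = -68.61540°: sin φ = 0.260561, cos φ = 0.965457, sin λ = -0.931154, cos λ = 0.364627.
ΔE = −sin λ·ΔX + cos λ·ΔY = −(-0.931154)·(197) + (0.364627)·(278) = 284.80 m.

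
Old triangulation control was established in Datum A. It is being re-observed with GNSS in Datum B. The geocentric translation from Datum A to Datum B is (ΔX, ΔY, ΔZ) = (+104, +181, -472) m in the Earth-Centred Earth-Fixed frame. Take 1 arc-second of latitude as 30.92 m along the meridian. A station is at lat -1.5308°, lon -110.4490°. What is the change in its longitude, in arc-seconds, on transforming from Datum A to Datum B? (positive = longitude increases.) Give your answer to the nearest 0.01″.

sin φ = -0.026714, cos φ = 0.999643, sin λ = -0.936984, cos λ = -0.349373.
East component: ΔE = −sin λ·ΔX + cos λ·ΔY = −(-0.936984)(104) + (-0.349373)(181) = 34.21 m.
1° of latitude spans 3600 × 30.92 = 111312 m; at latitude φ, 1° of longitude spans that × cos φ = 111272.3 m, so Δλ = 34.21 / 111272.3 × 3600 = 1.107″.

Δλ = 1.11″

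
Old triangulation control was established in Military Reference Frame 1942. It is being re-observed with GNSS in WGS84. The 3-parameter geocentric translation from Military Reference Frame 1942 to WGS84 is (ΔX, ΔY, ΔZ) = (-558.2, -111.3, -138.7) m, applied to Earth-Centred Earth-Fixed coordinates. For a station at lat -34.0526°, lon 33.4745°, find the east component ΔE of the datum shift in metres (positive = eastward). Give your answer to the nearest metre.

At φ = -34.0526°, λ = 33.4745°: sin φ = -0.559954, cos φ = 0.828524, sin λ = 0.551566, cos λ = 0.834131.
ΔE = −sin λ·ΔX + cos λ·ΔY = −(0.551566)·(-558.2) + (0.834131)·(-111.3) = 215.05 m.

ΔE = 215 m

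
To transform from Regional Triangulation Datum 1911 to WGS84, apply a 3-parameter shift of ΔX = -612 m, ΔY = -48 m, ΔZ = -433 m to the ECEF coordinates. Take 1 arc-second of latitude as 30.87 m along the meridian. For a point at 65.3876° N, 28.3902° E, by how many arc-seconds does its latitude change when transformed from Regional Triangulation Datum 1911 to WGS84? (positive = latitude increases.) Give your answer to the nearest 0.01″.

Δφ = 10.69″

sin φ = 0.909146, cos φ = 0.416478, sin λ = 0.475474, cos λ = 0.879730.
North component: ΔN = −sin φ cos λ·ΔX − sin φ sin λ·ΔY + cos φ·ΔZ = −(0.909146)(0.879730)(-612) − (0.909146)(0.475474)(-48) + (0.416478)(-433) = 329.89 m.
1° of latitude spans 3600 × 30.87 = 111132 m, so Δφ = 329.89 / 111132 × 3600 = 10.687″.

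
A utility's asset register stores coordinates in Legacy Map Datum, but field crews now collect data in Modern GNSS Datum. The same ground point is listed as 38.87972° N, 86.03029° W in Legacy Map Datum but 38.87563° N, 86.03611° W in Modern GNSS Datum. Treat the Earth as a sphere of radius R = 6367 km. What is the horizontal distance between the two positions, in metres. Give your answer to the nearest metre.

678 m

Δφ = 38.87563° − 38.87972° = -0.00409°; Δλ = -86.03611° − -86.03029° = -0.00582°.
1° along a meridian = πR/180 = 111125 m.
ΔN = Δφ × 111125 = -454.5 m; ΔE = Δλ × 111125 × cos(38.87972°) = -0.00582 × 111125 × 0.778465 = -503.5 m.
Distance = √(ΔE² + ΔN²) = √((-503.5)² + (-454.5)²) = 678.3 m.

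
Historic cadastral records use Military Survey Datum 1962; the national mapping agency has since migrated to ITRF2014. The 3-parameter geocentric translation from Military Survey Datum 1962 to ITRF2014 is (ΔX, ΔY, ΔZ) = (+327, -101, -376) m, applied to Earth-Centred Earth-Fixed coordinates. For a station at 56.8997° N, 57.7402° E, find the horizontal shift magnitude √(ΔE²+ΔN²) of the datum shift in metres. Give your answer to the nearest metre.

433 m

The local east axis at (φ, λ) is (−sin λ, cos λ, 0), so ΔE = −sin(57.7402°)·327 + cos(57.7402°)·(-101) = -330.43 m.
The local north axis is (−sin φ cos λ, −sin φ sin λ, cos φ), giving ΔN = -146.214 + 71.549 − 205.336 = -280.00 m.
Horizontal magnitude = √(ΔE² + ΔN²) = √((-330.43)² + (-280.00)²) = 433.11 m.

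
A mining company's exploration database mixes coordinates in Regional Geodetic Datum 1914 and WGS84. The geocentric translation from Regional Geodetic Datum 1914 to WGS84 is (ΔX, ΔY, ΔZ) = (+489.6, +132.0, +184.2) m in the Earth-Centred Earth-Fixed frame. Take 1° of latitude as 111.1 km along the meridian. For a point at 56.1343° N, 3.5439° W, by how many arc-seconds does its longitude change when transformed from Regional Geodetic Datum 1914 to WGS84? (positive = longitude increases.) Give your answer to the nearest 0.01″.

Δλ = 9.42″

sin φ = 0.830346, cos φ = 0.557248, sin λ = -0.061813, cos λ = 0.998088.
East component: ΔE = −sin λ·ΔX + cos λ·ΔY = −(-0.061813)(489.6) + (0.998088)(132.0) = 162.01 m.
1° of latitude spans 111100 m; at latitude φ, 1° of longitude spans that × cos φ = 61910.3 m, so Δλ = 162.01 / 61910.3 × 3600 = 9.421″.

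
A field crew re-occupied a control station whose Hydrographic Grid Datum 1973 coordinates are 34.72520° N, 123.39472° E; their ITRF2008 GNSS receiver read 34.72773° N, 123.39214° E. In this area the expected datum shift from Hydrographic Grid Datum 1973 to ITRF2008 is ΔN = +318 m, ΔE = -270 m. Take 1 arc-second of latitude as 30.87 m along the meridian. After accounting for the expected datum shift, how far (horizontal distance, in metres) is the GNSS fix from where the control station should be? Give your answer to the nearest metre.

Observed coordinate differences: Δφ = +0.00253°, Δλ = -0.00258°.
Converting to metres (1° lat = 111132 m, cos φ = 0.821894): observed ΔN = 281.2 m, observed ΔE = -235.7 m.
Subtracting the expected shift leaves a residual of 281.2 − (318) = -36.8 m north and -235.7 − (-270) = 34.3 m east.
Residual distance = √((-36.8)² + 34.3²) = 50.4 m.

50 m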